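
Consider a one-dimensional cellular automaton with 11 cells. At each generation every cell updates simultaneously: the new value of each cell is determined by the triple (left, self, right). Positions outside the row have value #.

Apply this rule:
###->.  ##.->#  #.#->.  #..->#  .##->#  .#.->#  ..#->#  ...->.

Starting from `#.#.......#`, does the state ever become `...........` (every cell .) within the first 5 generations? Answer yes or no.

no

generation 1: #.##.....##
generation 2: #.###...##.
generation 3: #.#.##.###.
generation 4: #.#.##.#.#.
generation 5: #.#.##.#.#.
generation 5 is #.#.##.#.#., still not uniform .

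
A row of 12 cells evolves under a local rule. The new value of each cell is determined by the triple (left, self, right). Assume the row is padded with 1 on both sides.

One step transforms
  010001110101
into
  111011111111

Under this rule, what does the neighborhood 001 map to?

At position 4 the neighborhood is 001; the next row has 1 there.

1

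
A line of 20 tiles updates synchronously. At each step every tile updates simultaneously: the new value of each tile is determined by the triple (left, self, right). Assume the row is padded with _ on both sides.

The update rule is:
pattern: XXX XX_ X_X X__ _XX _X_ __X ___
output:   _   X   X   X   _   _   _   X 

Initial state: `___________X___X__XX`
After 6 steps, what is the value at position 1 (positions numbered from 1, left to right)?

_

step 1: XXXXXXXXXX__XX__X__X
step 2: _________XX__XX__X__
step 3: XXXXXXXX__XX__XX__XX
step 4: _______XX__XX__XX__X
step 5: XXXXXX__XX__XX__XX__
step 6: _____XX__XX__XX__XXX
position 1 holds _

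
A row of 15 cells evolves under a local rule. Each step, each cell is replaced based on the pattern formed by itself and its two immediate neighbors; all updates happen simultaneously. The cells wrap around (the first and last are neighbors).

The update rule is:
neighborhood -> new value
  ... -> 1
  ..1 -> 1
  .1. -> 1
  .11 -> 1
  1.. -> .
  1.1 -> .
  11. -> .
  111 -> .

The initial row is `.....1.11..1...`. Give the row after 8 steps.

111111.1..11.11
.......1.11..1.
11111111.1..11.
1........1.11..
1.11111111.1..1
..1........1.11
.11.11111111.1.
11..1........1.

11..1........1.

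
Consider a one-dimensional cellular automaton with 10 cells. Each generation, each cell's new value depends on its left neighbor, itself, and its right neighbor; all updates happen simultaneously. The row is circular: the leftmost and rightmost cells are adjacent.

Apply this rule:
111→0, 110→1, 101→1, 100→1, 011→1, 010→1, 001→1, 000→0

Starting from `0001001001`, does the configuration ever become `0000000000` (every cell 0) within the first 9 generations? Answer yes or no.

1011111111
1110000000
1011000001
1111100011
0000110110
0001111111
1011000001  (repeats generation 3; period 4)
generation 9: 0000110110
generation 9 is 0000110110, still not uniform 0

no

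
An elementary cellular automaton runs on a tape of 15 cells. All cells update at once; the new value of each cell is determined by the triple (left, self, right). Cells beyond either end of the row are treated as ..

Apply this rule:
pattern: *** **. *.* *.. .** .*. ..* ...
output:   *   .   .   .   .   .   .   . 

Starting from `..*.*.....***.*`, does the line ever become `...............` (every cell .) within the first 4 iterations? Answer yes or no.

...........*...
...............
all cells are . at iteration 2

yes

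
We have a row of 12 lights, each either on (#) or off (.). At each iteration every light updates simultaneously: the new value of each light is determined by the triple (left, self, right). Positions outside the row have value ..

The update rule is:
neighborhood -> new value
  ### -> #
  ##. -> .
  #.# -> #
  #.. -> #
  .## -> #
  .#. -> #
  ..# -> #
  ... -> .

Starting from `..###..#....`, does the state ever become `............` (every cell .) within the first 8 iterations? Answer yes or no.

no

.###.####...
###.####.#..
##.####.###.
#.####.###.#
#####.###.##
####.###.##.
###.###.##.#
##.###.##.##
iteration 8 is ##.###.##.##, still not uniform .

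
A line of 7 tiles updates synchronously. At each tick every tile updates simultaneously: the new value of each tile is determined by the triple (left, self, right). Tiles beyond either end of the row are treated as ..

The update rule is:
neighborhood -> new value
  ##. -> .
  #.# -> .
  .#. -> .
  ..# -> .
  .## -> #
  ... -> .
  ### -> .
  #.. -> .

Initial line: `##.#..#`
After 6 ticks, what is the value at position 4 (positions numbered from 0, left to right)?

#......
.......
.......  (fixed point — unchanged through tick 6)
position 4 holds .

.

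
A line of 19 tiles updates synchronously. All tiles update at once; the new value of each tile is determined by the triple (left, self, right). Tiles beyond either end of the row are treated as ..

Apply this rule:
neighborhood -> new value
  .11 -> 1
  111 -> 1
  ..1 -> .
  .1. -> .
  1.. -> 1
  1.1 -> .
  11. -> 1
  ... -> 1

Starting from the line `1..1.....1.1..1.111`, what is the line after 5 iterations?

.1..1111....1...111
..1.1111111..11.111
1...11111111.11.111
.11.11111111.11.111
.11.11111111.11.111

.11.11111111.11.111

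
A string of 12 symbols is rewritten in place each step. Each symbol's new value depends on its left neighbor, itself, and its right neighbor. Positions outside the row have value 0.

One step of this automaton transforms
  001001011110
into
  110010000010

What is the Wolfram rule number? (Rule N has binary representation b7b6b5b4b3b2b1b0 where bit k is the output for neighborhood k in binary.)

position 8: 111 → 0  (bit 7 = 0)
position 10: 110 → 1  (bit 6 = 1)
position 6: 101 → 0  (bit 5 = 0)
position 3: 100 → 0  (bit 4 = 0)
position 7: 011 → 0  (bit 3 = 0)
position 2: 010 → 0  (bit 2 = 0)
position 1: 001 → 1  (bit 1 = 1)
position 0: 000 → 1  (bit 0 = 1)
bits b7..b0 = 01000011 = 67

67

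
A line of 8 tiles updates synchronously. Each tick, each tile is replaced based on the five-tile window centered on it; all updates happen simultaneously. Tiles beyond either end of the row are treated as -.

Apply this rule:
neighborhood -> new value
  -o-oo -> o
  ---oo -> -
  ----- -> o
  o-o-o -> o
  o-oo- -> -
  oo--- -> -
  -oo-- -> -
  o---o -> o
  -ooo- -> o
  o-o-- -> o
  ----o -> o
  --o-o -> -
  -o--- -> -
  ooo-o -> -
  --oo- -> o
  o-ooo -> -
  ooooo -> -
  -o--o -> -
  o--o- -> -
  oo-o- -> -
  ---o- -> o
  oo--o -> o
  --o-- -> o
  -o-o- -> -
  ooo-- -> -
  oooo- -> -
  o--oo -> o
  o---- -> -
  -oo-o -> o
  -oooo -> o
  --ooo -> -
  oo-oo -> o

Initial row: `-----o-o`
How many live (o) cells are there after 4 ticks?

5

ooooo--o
-o---o-o
oo-oo--o
ooo--o-o
count of o: 5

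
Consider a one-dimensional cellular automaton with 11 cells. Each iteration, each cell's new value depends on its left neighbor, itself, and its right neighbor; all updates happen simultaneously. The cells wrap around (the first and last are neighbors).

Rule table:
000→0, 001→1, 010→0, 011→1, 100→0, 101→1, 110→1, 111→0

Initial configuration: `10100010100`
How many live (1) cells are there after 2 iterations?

4

iteration 1: 01000101001
iteration 2: 10001010010
count of 1: 4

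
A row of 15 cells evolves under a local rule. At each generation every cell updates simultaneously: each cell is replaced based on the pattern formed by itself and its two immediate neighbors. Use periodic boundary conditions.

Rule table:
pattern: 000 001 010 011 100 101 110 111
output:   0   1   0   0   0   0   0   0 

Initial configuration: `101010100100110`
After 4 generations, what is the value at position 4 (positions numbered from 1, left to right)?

0

000000001001000
000000010010000
000000100100000
000001001000000
position 4 holds 0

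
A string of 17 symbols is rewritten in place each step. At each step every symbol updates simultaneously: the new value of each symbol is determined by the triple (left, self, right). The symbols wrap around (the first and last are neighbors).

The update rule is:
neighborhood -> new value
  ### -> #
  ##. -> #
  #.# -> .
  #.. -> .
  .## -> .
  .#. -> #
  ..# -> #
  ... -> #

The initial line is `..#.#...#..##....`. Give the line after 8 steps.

..#.#.#.#.#.#.#.#

###.#.###.#.#.###
###.#..##.#.#..##
###.#.#.#.#.#.#.#
###.#.#.#.#.#.#..
.##.#.#.#.#.#.#.#
..#.#.#.#.#.#.#.#
.##.#.#.#.#.#.#.#  (repeats step 5; period 2)
step 8: ..#.#.#.#.#.#.#.#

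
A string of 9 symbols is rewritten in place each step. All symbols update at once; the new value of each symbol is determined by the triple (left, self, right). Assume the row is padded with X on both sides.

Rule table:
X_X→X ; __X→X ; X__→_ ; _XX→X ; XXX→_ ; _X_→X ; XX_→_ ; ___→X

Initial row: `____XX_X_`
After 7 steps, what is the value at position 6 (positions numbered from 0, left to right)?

_XXXX_XXX
XX___XX__
___XXX__X
_XXX___XX
XX___XXX_
___XXX__X  (repeats step 3; period 3)
step 7: _XXX___XX
position 6 holds _

_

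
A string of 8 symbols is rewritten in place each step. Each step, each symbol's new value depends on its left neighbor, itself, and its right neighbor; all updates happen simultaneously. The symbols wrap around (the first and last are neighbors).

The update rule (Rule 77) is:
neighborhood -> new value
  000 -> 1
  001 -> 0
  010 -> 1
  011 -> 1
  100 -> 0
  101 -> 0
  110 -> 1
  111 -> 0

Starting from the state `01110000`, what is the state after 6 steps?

step 1: 01010111
step 2: 01010101
step 3: 01010101  (fixed point — unchanged through step 6)

01010101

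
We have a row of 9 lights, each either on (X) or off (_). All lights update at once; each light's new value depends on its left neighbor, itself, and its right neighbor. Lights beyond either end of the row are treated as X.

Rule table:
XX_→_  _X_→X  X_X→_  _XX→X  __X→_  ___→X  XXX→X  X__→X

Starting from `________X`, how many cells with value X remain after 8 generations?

4

XXXXXXX_X
XXXXXX__X
XXXXX_X_X
XXXX__X_X
XXX_X_X_X
XX__X_X_X
X_X_X_X_X
__X_X_X_X
count of X: 4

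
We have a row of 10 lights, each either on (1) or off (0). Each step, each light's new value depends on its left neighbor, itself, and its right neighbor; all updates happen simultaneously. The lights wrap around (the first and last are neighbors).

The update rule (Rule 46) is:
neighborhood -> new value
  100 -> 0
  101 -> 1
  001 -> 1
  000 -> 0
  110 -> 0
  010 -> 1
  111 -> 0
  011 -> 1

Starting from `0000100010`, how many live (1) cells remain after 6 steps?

4

0001100110
0011001100
0110011000
1100110000
1001100001
0011000011
count of 1: 4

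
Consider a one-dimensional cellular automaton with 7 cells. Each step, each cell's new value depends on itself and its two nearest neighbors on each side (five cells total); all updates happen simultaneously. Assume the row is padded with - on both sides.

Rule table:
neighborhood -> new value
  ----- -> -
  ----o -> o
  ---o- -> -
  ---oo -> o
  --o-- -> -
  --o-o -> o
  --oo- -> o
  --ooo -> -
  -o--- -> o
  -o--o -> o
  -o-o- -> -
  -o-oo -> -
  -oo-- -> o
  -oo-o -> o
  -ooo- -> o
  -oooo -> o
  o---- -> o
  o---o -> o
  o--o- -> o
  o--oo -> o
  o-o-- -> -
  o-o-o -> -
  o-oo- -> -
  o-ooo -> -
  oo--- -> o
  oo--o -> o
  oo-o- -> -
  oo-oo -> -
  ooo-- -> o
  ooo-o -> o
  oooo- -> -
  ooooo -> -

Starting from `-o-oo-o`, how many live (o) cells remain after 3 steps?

5

-o--o--
--oo-oo
oooo--o
count of o: 5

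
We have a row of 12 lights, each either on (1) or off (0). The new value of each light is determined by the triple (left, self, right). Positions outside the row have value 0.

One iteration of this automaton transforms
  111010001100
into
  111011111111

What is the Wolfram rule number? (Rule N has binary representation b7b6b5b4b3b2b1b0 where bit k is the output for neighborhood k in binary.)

223

position 1: 111 → 1  (bit 7 = 1)
position 2: 110 → 1  (bit 6 = 1)
position 3: 101 → 0  (bit 5 = 0)
position 5: 100 → 1  (bit 4 = 1)
position 0: 011 → 1  (bit 3 = 1)
position 4: 010 → 1  (bit 2 = 1)
position 7: 001 → 1  (bit 1 = 1)
position 6: 000 → 1  (bit 0 = 1)
bits b7..b0 = 11011111 = 223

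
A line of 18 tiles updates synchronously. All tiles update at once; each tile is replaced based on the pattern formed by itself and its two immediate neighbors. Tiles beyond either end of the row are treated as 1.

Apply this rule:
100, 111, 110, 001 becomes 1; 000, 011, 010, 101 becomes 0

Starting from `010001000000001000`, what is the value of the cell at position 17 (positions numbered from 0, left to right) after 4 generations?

001010100000010101
110000010000100000
111000101001010001
111101000110001010
position 17 holds 0

0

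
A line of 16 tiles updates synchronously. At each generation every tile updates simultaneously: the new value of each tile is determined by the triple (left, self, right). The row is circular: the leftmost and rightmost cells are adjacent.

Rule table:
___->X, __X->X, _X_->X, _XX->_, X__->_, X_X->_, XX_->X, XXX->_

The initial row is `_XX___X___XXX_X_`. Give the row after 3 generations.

X_X_XXX_XX__X_X_

X_X_XXX_XX__X_X_
X_X___X__X_XX_X_
X_X_XXX_XX__X_X_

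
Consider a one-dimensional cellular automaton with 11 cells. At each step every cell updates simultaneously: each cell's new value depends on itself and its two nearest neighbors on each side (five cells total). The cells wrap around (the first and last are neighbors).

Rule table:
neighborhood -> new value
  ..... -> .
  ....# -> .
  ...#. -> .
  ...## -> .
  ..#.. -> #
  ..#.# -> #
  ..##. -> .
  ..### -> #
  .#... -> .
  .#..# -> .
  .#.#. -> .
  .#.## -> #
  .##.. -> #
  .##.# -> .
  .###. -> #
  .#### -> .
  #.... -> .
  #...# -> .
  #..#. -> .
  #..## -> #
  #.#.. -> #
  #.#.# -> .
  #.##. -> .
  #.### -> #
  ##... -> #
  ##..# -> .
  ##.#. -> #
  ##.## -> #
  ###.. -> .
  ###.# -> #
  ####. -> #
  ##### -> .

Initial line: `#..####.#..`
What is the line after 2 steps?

#.##.####..
##..##.#...

##..##.#...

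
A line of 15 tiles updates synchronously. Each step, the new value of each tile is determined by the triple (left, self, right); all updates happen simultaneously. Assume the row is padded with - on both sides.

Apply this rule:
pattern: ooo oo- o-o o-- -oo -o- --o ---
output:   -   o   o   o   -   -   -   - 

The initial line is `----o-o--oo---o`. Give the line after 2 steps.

------o-o--oo--

-----o-o--oo---
------o-o--oo--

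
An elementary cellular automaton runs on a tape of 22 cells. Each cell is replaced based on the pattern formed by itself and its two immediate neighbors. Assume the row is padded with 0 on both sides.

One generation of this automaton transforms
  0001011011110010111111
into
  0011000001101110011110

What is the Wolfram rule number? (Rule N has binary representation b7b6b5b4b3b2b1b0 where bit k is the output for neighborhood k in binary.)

150

position 9: 111 → 1  (bit 7 = 1)
position 6: 110 → 0  (bit 6 = 0)
position 4: 101 → 0  (bit 5 = 0)
position 12: 100 → 1  (bit 4 = 1)
position 5: 011 → 0  (bit 3 = 0)
position 3: 010 → 1  (bit 2 = 1)
position 2: 001 → 1  (bit 1 = 1)
position 0: 000 → 0  (bit 0 = 0)
bits b7..b0 = 10010110 = 150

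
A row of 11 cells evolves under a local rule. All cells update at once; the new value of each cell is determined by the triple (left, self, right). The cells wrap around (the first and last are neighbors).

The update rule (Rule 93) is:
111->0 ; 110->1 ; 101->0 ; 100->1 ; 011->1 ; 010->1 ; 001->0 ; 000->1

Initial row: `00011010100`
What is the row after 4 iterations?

11011010111
01011010100
01011010111
01011010101

01011010101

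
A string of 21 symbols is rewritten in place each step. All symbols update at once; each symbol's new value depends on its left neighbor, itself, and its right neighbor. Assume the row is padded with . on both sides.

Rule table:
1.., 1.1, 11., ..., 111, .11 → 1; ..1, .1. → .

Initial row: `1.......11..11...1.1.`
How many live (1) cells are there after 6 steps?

20

.111111.111.1111..1.1
.1111111111111111..1.
.11111111111111111..1
.111111111111111111..
.11111111111111111111
.11111111111111111111
count of 1: 20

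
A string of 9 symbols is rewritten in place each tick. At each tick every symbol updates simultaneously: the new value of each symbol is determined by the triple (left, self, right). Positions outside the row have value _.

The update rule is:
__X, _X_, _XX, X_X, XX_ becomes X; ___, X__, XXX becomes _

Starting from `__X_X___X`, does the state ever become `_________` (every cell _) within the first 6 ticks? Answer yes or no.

_XXXX__XX
XX__X_XXX
XX_XXXX_X
XXXX__XXX
X__X_XX_X
X_XXXXXXX
tick 6 is X_XXXXXXX, still not uniform _

no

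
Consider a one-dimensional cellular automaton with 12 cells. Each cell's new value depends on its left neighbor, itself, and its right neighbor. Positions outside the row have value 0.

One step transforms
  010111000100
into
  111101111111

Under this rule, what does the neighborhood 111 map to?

At position 4 the neighborhood is 111; the next row has 0 there.

0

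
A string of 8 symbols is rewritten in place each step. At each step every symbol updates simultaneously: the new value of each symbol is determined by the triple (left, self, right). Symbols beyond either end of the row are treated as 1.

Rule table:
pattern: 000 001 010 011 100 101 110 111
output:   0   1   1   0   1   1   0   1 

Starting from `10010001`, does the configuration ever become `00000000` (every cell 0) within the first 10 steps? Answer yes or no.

step 1: 01111010
step 2: 10110111
step 3: 01001011
step 4: 11111101
step 5: 11111010
step 6: 11110111
step 7: 11101011
step 8: 11011101
step 9: 10101010
step 10: 01111111
step 10 is 01111111, still not uniform 0

no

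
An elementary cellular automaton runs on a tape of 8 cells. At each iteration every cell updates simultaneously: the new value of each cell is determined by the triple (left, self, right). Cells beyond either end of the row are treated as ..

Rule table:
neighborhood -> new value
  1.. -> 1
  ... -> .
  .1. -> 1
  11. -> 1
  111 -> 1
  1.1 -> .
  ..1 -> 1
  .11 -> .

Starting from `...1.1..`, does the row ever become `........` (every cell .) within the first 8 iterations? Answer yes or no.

..11.11.
.1.1..11
11.111.1
.1..11.1
1111.1.1
.111.1.1
1.11.1.1
1..1.1.1
iteration 8 is 1..1.1.1, still not uniform .

no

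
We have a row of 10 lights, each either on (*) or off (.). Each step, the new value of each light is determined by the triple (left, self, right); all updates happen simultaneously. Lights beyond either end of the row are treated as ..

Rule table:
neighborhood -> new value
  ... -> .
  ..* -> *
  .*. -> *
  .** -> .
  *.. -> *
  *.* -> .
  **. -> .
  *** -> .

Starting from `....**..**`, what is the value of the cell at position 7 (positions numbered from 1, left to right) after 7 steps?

*

...*..**..
..****..*.
.*....****
***..*....
...****...
..*....*..
.***..***.
position 7 holds *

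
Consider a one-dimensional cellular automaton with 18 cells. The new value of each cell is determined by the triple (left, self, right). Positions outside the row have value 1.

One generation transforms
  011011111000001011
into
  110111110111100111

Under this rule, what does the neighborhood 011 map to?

At position 1 the neighborhood is 011; the next row has 1 there.

1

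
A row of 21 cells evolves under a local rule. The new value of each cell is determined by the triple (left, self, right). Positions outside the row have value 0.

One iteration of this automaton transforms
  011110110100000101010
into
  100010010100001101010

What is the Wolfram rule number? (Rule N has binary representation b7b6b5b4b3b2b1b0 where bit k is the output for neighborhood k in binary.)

position 2: 111 → 0  (bit 7 = 0)
position 4: 110 → 1  (bit 6 = 1)
position 5: 101 → 0  (bit 5 = 0)
position 10: 100 → 0  (bit 4 = 0)
position 1: 011 → 0  (bit 3 = 0)
position 9: 010 → 1  (bit 2 = 1)
position 0: 001 → 1  (bit 1 = 1)
position 11: 000 → 0  (bit 0 = 0)
bits b7..b0 = 01000110 = 70

70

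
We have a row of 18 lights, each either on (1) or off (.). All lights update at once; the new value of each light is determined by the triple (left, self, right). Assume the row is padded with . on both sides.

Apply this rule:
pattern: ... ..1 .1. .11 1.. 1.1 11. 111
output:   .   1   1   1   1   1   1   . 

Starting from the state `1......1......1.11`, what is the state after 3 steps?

11....111....11111
111..11.11..11...1
1.1111111111111.11

1.1111111111111.11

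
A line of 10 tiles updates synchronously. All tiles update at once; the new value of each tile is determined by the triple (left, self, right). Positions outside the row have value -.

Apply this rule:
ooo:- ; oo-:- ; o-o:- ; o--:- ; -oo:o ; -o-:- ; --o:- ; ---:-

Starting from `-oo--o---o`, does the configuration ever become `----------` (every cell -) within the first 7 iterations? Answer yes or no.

yes

-o--------
----------
all cells are - at iteration 2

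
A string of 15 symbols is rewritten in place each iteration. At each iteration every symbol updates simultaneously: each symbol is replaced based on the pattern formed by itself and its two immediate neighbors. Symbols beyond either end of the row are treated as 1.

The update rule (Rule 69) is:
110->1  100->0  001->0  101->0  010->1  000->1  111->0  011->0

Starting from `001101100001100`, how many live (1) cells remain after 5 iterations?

5

000100101100100
010100100100100
010100100100100  (fixed point — unchanged through iteration 5)
count of 1: 5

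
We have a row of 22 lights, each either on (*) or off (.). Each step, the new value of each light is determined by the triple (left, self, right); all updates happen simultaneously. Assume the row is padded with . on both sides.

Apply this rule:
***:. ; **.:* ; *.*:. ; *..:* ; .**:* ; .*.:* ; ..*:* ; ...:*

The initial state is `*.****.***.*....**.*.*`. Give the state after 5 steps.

*.*..*.*.*.*******.*.*

step 1: *.*..*.*.*.*******.*.*
step 2: *.****.*.*.*.....*.*.*
step 3: *.*..*.*.*.*******.*.*  (repeats step 1; period 2)
step 5: *.*..*.*.*.*******.*.*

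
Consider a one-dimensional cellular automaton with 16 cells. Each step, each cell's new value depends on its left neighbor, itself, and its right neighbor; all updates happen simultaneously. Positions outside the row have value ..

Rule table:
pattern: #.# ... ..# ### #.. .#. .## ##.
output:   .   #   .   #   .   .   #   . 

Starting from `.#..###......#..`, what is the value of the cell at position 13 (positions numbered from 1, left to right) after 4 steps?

....##..####...#
###.#...###..#..
##....#.##.....#
#..##...#..###..
position 13 holds #

#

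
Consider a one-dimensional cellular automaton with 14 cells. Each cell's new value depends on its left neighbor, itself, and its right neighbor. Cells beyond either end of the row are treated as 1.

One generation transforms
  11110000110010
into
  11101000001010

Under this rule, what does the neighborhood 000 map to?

At position 5 the neighborhood is 000; the next row has 0 there.

0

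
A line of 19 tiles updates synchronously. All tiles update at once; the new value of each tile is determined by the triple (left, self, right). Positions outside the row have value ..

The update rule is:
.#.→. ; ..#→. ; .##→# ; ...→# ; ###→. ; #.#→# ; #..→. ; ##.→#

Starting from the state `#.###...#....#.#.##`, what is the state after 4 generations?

..###.##.#.##.##.#.

.##.#.#...##..#.###
.###.#..#.##...##.#
.#.##....###.#.###.
..###.##.#.##.##.#.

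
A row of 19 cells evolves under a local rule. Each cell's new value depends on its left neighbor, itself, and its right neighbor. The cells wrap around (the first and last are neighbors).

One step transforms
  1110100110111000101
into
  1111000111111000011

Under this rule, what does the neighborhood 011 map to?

1

At position 7 the neighborhood is 011; the next row has 1 there.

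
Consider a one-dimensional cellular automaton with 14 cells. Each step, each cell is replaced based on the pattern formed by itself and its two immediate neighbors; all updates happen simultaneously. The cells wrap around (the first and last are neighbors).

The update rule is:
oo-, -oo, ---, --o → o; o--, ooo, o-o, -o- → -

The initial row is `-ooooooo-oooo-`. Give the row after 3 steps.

step 1: oo-----o-o--o-
step 2: oo-oooo----o--
step 3: oo-o--o-ooo--o

oo-o--o-ooo--o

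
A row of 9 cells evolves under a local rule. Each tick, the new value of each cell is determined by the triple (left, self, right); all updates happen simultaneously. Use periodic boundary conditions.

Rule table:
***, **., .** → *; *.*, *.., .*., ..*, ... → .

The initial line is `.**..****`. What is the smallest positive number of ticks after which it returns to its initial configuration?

.**..****

1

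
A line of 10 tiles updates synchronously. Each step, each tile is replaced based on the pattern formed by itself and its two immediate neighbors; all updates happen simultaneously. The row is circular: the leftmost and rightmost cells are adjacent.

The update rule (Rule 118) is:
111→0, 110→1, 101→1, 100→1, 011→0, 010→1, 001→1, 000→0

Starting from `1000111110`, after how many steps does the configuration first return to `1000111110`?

3

step 1: 1101000011
step 2: 0111100100
step 3: 1000111110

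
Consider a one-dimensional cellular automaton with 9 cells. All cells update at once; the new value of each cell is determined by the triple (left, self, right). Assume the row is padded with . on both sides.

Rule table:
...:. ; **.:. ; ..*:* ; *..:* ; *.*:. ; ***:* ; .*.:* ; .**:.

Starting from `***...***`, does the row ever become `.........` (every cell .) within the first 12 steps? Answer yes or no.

step 1: .*.*.*.*.
step 2: **.*.*.**
step 3: ...*.*...
step 4: ..**.**..
step 5: .*.....*.
step 6: ***...***  (repeats step 0; period 6)
step 12: ***...***
step 12 is ***...***, still not uniform .

no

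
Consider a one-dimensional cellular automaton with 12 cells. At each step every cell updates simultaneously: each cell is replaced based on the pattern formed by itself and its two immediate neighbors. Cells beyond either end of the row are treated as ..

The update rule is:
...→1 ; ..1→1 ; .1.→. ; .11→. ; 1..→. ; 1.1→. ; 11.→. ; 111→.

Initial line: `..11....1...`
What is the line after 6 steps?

.....11....1

step 1: 11...111..11
step 2: ...11....1..
step 3: 111...111..1
step 4: ....11....1.
step 5: 1111...111..
step 6: .....11....1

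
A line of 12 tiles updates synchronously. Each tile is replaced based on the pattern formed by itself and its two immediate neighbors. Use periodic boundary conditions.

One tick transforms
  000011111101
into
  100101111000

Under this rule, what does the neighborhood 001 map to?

At position 3 the neighborhood is 001; the next row has 1 there.

1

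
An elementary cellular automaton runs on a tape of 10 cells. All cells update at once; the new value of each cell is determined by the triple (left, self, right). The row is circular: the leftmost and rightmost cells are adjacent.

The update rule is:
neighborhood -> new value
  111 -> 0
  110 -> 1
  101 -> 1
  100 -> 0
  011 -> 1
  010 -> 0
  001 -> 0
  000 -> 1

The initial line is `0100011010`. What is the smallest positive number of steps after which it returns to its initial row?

6

0001011100
1100110101
0100111011
1000101111
1010011000
0100011010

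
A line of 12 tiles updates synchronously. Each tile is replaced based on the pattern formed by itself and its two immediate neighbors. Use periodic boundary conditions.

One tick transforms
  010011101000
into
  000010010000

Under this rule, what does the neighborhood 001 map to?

At position 0 the neighborhood is 001; the next row has 0 there.

0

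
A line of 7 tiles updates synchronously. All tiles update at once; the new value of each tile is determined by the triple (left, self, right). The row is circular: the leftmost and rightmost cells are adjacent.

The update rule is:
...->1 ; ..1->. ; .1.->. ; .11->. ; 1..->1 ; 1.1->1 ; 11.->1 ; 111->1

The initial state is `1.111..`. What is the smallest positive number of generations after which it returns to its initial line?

7

.1.111.
..1.111
1..1.11
11..1.1
111..1.
.111..1
1.111..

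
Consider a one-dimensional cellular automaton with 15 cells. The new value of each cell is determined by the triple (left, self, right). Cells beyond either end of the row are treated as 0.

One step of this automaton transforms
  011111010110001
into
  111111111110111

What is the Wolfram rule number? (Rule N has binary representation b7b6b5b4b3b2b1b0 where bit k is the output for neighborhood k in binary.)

position 2: 111 → 1  (bit 7 = 1)
position 5: 110 → 1  (bit 6 = 1)
position 6: 101 → 1  (bit 5 = 1)
position 11: 100 → 0  (bit 4 = 0)
position 1: 011 → 1  (bit 3 = 1)
position 7: 010 → 1  (bit 2 = 1)
position 0: 001 → 1  (bit 1 = 1)
position 12: 000 → 1  (bit 0 = 1)
bits b7..b0 = 11101111 = 239

239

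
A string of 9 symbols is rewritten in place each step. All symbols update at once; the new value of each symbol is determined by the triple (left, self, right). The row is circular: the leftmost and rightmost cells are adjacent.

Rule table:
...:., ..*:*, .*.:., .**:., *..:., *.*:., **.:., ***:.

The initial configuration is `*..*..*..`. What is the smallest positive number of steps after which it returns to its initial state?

step 1: ..*..*..*
step 2: .*..*..*.
step 3: *..*..*..

3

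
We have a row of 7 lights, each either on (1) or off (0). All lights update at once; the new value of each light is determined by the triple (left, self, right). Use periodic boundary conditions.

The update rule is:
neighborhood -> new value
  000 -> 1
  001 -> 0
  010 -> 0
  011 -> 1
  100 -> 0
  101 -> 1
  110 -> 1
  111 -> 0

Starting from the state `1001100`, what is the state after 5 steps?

0101101

0001100
1101101
0111111
1100001
0101101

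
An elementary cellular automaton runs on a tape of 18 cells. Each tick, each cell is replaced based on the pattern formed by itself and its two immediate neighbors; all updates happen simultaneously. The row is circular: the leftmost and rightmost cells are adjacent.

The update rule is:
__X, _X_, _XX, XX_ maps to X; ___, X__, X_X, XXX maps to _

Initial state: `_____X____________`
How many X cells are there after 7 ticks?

____XX____________
___XXX____________
__XX_X____________
_XXX_X____________
XX_X_X____________
XX_X_X___________X
_X_X_X__________XX
count of X: 5

5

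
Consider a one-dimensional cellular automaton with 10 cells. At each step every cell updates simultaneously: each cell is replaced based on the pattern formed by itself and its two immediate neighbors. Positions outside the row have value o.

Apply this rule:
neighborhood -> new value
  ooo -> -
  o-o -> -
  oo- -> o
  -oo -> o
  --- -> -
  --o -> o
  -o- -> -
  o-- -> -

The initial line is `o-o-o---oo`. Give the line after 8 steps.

o------oo-
o-----ooo-
o----oo-o-
o---ooo---
o--oo-o--o
o-ooo---oo
o-o-o--oo-
o-----ooo-

o-----ooo-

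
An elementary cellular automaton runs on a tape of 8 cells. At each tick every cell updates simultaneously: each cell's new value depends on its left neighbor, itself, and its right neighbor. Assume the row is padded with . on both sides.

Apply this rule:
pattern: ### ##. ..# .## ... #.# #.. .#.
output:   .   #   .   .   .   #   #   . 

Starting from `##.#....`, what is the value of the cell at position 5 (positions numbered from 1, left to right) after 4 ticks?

tick 1: .##.#...
tick 2: ..##.#..
tick 3: ...##.#.
tick 4: ....##.#
position 5 holds #

#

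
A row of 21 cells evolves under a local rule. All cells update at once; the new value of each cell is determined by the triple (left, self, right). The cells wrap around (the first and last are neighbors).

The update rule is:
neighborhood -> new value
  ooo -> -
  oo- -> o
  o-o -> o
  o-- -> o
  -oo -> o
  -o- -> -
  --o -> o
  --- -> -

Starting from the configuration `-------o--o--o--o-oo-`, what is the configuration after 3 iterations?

iteration 1: ------o-oo-oo-oo-oooo
iteration 2: o----o-ooooooooooo--o
iteration 3: oo--o-oo---------oooo

oo--o-oo---------oooo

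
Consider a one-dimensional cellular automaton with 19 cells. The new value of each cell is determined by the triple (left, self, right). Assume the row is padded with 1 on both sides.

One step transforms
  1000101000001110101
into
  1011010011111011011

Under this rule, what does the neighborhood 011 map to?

1

At position 12 the neighborhood is 011; the next row has 1 there.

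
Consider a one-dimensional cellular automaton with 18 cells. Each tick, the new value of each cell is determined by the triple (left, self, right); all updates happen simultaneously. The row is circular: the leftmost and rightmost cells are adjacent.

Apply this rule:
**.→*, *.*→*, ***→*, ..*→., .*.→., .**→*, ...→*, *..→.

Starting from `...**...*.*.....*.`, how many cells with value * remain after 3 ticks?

15

tick 1: **.**.*..*..***...
tick 2: ******......***.*.
tick 3: ******.****.****.*
count of *: 15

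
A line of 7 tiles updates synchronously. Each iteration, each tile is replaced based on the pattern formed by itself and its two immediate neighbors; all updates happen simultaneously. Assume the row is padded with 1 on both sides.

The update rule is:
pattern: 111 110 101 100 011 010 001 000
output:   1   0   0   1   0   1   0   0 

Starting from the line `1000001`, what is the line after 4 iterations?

1001100

0100000
0110000
0001000
1001100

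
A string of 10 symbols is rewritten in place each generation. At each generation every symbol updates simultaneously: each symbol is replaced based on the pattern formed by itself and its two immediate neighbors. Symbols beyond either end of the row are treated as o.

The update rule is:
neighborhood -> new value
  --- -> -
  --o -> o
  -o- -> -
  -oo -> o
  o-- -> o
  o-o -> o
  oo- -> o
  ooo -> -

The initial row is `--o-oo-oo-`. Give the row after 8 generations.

generation 1: oo-ooooooo
generation 2: -ooo------
generation 3: oo-oo----o
generation 4: -ooooo--oo
generation 5: oo---oooo-
generation 6: -oo-oo--oo
generation 7: ooooooooo-
generation 8: --------oo

--------oo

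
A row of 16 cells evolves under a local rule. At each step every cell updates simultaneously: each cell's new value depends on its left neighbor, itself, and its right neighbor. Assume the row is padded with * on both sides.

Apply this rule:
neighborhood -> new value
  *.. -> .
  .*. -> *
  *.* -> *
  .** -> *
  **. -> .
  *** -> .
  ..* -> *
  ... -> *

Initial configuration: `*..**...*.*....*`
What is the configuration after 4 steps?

...**..**....**.

..**..*****.****
.**..**....**...
**..**..****..**
...**..**....**.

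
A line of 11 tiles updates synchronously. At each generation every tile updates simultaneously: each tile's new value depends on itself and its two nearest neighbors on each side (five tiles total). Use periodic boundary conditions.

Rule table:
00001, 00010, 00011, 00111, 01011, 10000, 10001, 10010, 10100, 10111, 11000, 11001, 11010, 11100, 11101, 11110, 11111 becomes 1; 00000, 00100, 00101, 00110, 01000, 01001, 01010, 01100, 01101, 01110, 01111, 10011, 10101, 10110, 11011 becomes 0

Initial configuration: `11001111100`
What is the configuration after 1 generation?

00101011110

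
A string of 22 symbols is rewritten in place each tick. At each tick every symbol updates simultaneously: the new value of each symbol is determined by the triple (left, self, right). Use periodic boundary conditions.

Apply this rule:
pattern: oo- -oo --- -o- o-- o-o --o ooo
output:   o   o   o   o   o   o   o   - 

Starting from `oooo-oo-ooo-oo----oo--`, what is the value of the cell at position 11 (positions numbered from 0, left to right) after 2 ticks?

-

tick 1: o--oooooo-oooooooooooo
tick 2: oooo----ooo-----------
position 11 holds -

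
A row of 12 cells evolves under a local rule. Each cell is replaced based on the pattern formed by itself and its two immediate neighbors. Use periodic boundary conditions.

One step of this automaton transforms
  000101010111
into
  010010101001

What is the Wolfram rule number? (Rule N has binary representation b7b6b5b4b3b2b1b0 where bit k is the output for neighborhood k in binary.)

97

position 10: 111 → 0  (bit 7 = 0)
position 11: 110 → 1  (bit 6 = 1)
position 4: 101 → 1  (bit 5 = 1)
position 0: 100 → 0  (bit 4 = 0)
position 9: 011 → 0  (bit 3 = 0)
position 3: 010 → 0  (bit 2 = 0)
position 2: 001 → 0  (bit 1 = 0)
position 1: 000 → 1  (bit 0 = 1)
bits b7..b0 = 01100001 = 97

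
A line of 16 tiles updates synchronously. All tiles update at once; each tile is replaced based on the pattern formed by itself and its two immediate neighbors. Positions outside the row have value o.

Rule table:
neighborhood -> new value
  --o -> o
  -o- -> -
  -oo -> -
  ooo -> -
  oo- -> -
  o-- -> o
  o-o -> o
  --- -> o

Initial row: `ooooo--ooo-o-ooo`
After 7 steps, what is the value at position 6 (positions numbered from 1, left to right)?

-----oo---o-o---
ooooo--ooo-o-ooo  (repeats step 0; period 2)
step 7: -----oo---o-o---
position 6 holds o

o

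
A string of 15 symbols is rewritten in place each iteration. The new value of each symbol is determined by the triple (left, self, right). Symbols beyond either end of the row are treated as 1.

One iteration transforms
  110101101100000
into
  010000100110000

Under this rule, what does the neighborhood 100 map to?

1

At position 10 the neighborhood is 100; the next row has 1 there.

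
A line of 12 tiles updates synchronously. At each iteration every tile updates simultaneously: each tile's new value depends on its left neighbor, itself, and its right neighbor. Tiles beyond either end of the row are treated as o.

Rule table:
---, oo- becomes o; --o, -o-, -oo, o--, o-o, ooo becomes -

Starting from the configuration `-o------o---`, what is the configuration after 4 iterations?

-o--o-ooo---

---oooo---o-
-o----o-o---
---oo-----o-
-o--o-ooo---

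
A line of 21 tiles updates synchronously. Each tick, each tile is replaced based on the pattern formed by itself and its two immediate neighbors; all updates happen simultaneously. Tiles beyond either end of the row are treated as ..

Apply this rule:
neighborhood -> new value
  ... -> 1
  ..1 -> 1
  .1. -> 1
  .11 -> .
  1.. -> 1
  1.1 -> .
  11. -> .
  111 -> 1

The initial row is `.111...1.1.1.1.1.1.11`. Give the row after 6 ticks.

.11.1111.11..1111..1.

1.1.1111.1.1.1.1.1...
1.1..11..1.1.1.1.1111
1.111..111.1.1.1..11.
1..1.11.1..1.1.111..1
1111....1111.1..1.111
.11.1111.11..1111..1.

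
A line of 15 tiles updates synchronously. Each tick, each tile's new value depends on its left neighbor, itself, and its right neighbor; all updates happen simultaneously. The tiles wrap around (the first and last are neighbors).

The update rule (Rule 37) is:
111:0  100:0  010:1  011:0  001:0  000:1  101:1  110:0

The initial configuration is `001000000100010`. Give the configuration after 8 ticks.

tick 1: 101011110101010
tick 2: 111100001111111
tick 3: 000001100000000
tick 4: 111100001111111  (repeats tick 2; period 2)
tick 8: 111100001111111

111100001111111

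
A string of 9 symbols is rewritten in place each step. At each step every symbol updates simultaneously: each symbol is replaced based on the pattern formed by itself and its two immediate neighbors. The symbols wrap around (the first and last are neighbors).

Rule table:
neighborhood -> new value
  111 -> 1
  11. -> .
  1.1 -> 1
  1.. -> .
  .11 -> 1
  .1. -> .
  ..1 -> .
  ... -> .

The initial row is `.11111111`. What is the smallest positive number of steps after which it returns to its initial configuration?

11111111.
1111111.1
111111.11
11111.111
1111.1111
111.11111
11.111111
1.1111111
.11111111

9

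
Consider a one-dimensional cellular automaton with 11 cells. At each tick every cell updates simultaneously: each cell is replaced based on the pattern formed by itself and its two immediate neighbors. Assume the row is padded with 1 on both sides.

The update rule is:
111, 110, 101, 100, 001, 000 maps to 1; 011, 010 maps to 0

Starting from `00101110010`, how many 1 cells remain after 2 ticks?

8

tick 1: 11010111101
tick 2: 11101011110
count of 1: 8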